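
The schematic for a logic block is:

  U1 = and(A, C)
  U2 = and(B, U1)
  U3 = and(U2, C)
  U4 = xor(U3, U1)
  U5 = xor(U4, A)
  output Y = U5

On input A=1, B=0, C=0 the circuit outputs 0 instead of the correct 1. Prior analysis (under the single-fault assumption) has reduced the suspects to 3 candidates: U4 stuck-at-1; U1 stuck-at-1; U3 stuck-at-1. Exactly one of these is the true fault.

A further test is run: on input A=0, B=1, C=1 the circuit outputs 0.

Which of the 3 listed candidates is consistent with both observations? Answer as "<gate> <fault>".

U1 stuck-at-1

Evaluate each candidate on input A=0, B=1, C=1:
  U4 stuck-at-1: U1=0, U2=0, U3=0, U4=1 [stuck-at-1], U5=1 → 1 — eliminated
  U1 stuck-at-1: U1=1 [stuck-at-1], U2=1, U3=1, U4=0, U5=0 → 0 — matches
  U3 stuck-at-1: U1=0, U2=0, U3=1 [stuck-at-1], U4=1, U5=1 → 1 — eliminated
Only U1 stuck-at-1 reproduces the observed 0.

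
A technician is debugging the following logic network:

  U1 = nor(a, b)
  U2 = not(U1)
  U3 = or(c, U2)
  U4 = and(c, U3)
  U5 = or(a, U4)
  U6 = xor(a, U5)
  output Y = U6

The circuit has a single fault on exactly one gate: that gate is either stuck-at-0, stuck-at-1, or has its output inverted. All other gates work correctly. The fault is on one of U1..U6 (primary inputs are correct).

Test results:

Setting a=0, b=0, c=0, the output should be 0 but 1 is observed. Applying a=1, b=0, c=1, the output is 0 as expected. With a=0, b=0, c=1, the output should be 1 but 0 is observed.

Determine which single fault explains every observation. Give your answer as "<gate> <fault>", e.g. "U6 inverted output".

U4 inverted output

Fault-free values for test 1 (a=0, b=0, c=0): U1=1, U2=0, U3=0, U4=0, U5=0, U6=0, giving Y=0. Observed 1.
Test 1: faults giving observed 1 are {U4 stuck-at-1, U4 inverted output, U5 stuck-at-1, U5 inverted output, U6 stuck-at-1, U6 inverted output}.
Test 2 (a=1, b=0, c=1): fault-free U1=0, U2=1, U3=1, U4=1, U5=1, U6=0 → 0; observed 0. Eliminates U5 inverted output, U6 stuck-at-1, U6 inverted output.
Test 3 (a=0, b=0, c=1): fault-free U1=1, U2=0, U3=1, U4=1, U5=1, U6=1 → 1; observed 0. Eliminates U4 stuck-at-1, U5 stuck-at-1.
Only U4 inverted output is consistent with every test.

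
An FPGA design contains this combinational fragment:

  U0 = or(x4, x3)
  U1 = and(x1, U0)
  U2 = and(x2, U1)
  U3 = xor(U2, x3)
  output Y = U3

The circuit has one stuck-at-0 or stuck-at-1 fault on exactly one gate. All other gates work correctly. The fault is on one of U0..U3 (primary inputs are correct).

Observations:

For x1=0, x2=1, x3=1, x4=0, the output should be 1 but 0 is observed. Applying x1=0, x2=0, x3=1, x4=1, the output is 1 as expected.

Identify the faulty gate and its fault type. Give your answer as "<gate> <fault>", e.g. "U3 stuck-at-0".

U1 stuck-at-1

Fault-free values for test 1 (x1=0, x2=1, x3=1, x4=0): U0=1, U1=0, U2=0, U3=1, giving Y=1. Observed 0.
Test 1: faults giving observed 0 are {U1 stuck-at-1, U2 stuck-at-1, U3 stuck-at-0}.
Test 2 (x1=0, x2=0, x3=1, x4=1): fault-free U0=1, U1=0, U2=0, U3=1 → 1; observed 1. Eliminates U2 stuck-at-1, U3 stuck-at-0.
Only U1 stuck-at-1 is consistent with every test.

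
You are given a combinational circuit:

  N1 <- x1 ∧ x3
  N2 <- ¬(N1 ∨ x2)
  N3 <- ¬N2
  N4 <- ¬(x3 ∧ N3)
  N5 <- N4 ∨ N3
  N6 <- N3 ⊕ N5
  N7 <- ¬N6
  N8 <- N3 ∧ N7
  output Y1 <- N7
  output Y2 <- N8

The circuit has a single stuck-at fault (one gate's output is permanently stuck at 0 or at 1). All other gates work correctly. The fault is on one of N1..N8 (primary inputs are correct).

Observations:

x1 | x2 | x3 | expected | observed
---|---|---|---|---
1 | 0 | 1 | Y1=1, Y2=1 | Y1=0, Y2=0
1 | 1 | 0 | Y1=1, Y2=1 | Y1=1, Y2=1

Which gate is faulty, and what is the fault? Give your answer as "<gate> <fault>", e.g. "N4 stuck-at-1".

N1 stuck-at-0

Fault-free values for test 1 (x1=1, x2=0, x3=1): N1=1, N2=0, N3=1, N4=0, N5=1, N6=0, N7=1, N8=1, giving Y1=1, Y2=1. Observed Y1=0, Y2=0.
Test 1: faults giving observed Y1=0, Y2=0 are {N1 stuck-at-0, N2 stuck-at-1, N3 stuck-at-0, N5 stuck-at-0, N6 stuck-at-1, N7 stuck-at-0}.
Test 2 (x1=1, x2=1, x3=0): fault-free N1=0, N2=0, N3=1, N4=1, N5=1, N6=0, N7=1, N8=1 → Y1=1, Y2=1; observed Y1=1, Y2=1. Eliminates N2 stuck-at-1, N3 stuck-at-0, N5 stuck-at-0, N6 stuck-at-1, N7 stuck-at-0.
Only N1 stuck-at-0 is consistent with every test.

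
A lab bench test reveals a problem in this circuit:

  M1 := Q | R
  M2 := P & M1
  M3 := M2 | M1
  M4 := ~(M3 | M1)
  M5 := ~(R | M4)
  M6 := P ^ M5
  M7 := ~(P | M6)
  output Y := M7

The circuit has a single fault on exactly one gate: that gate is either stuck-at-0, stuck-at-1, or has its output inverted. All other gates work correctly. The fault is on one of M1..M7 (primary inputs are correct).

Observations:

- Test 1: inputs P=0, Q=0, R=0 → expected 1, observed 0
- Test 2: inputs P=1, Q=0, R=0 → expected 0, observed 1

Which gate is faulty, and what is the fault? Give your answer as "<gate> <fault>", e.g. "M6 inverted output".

M7 inverted output

Fault-free values for test 1 (P=0, Q=0, R=0): M1=0, M2=0, M3=0, M4=1, M5=0, M6=0, M7=1, giving Y=1. Observed 0.
Test 1: faults giving observed 0 are {M1 stuck-at-1, M1 inverted output, M2 stuck-at-1, M2 inverted output, M3 stuck-at-1, M3 inverted output, M4 stuck-at-0, M4 inverted output, M5 stuck-at-1, M5 inverted output, M6 stuck-at-1, M6 inverted output, M7 stuck-at-0, M7 inverted output}.
Test 2 (P=1, Q=0, R=0): fault-free M1=0, M2=0, M3=0, M4=1, M5=0, M6=1, M7=0 → 0; observed 1. Eliminates M1 stuck-at-1, M1 inverted output, M2 stuck-at-1, M2 inverted output, M3 stuck-at-1, M3 inverted output, M4 stuck-at-0, M4 inverted output, M5 stuck-at-1, M5 inverted output, M6 stuck-at-1, M6 inverted output, M7 stuck-at-0.
Only M7 inverted output is consistent with every test.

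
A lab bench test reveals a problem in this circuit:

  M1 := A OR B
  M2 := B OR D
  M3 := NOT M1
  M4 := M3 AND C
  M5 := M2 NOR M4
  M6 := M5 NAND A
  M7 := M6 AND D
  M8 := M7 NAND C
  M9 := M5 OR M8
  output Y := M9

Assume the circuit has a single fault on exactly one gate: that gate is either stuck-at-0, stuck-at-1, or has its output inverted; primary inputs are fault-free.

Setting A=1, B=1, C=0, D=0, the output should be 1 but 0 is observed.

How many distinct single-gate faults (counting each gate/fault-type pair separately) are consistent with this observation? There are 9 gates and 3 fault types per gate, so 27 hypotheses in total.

4

Fault-free: M1=1, M2=1, M3=0, M4=0, M5=0, M6=1, M7=0, M8=1, M9=1 → 1. Observed 0.
  M1: none of the 3 fault types match ✗
  M2: none of the 3 fault types match ✗
  M3: none of the 3 fault types match ✗
  M4: none of the 3 fault types match ✗
  M5: none of the 3 fault types match ✗
  M6: none of the 3 fault types match ✗
  M7: none of the 3 fault types match ✗
  M8: stuck-at-0, inverted output ✓; others ✗
  M9: stuck-at-0, inverted output ✓; others ✗
Consistent faults: {M8 stuck-at-0, M8 inverted output, M9 stuck-at-0, M9 inverted output} — 4 in all.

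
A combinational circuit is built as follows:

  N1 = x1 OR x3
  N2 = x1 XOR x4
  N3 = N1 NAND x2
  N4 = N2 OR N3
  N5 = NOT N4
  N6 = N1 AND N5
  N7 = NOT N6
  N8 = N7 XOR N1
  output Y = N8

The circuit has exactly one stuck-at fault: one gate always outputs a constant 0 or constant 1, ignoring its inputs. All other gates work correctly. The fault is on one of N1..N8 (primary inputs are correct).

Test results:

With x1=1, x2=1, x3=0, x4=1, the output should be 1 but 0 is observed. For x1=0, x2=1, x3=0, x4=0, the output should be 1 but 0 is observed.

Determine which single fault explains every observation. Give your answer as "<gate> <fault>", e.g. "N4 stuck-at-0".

N8 stuck-at-0

Fault-free values for test 1 (x1=1, x2=1, x3=0, x4=1): N1=1, N2=0, N3=0, N4=0, N5=1, N6=1, N7=0, N8=1, giving Y=1. Observed 0.
Test 1: faults giving observed 0 are {N2 stuck-at-1, N3 stuck-at-1, N4 stuck-at-1, N5 stuck-at-0, N6 stuck-at-0, N7 stuck-at-1, N8 stuck-at-0}.
Test 2 (x1=0, x2=1, x3=0, x4=0): fault-free N1=0, N2=0, N3=1, N4=1, N5=0, N6=0, N7=1, N8=1 → 1; observed 0. Eliminates N2 stuck-at-1, N3 stuck-at-1, N4 stuck-at-1, N5 stuck-at-0, N6 stuck-at-0, N7 stuck-at-1.
Only N8 stuck-at-0 is consistent with every test.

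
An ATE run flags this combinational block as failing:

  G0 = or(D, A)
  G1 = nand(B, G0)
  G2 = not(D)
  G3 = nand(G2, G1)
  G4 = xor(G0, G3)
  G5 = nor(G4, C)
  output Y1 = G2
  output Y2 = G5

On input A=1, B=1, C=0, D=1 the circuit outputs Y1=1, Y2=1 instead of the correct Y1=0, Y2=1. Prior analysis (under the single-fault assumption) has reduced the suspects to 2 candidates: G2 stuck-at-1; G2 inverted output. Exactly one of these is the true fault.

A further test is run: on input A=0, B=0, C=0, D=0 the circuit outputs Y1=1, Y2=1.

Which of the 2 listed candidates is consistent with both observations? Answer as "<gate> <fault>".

Evaluate each candidate on input A=0, B=0, C=0, D=0:
  G2 stuck-at-1: G0=0, G1=1, G2=1 [stuck-at-1], G3=0, G4=0, G5=1 → Y1=1, Y2=1 — matches
  G2 inverted output: G0=0, G1=1, G2=0 [inverted output], G3=1, G4=1, G5=0 → Y1=0, Y2=0 — eliminated
Only G2 stuck-at-1 reproduces the observed Y1=1, Y2=1.

G2 stuck-at-1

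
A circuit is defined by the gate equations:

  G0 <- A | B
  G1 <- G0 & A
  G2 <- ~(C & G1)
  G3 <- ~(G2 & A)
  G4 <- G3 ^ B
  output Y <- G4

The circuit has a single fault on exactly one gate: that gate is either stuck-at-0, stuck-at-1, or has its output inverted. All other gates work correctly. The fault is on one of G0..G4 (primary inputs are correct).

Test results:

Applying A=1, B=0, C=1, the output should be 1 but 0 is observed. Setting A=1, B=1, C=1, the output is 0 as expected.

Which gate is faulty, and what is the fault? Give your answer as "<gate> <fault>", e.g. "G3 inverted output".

Fault-free values for test 1 (A=1, B=0, C=1): G0=1, G1=1, G2=0, G3=1, G4=1, giving Y=1. Observed 0.
Test 1: faults giving observed 0 are {G0 stuck-at-0, G0 inverted output, G1 stuck-at-0, G1 inverted output, G2 stuck-at-1, G2 inverted output, G3 stuck-at-0, G3 inverted output, G4 stuck-at-0, G4 inverted output}.
Test 2 (A=1, B=1, C=1): fault-free G0=1, G1=1, G2=0, G3=1, G4=0 → 0; observed 0. Eliminates G0 stuck-at-0, G0 inverted output, G1 stuck-at-0, G1 inverted output, G2 stuck-at-1, G2 inverted output, G3 stuck-at-0, G3 inverted output, G4 inverted output.
Only G4 stuck-at-0 is consistent with every test.

G4 stuck-at-0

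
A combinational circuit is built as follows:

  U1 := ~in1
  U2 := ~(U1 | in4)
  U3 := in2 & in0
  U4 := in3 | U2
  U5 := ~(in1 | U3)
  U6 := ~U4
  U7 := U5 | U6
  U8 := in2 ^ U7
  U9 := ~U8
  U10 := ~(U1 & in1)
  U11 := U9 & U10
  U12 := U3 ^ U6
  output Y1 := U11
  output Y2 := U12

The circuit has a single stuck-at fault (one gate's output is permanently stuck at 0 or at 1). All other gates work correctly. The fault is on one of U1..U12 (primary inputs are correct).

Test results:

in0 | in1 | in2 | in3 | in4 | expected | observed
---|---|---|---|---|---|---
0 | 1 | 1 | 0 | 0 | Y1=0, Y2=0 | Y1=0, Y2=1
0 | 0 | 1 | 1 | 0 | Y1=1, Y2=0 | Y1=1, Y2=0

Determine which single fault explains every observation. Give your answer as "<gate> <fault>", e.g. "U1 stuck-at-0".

U1 stuck-at-1

Fault-free values for test 1 (in0=0, in1=1, in2=1, in3=0, in4=0): U1=0, U2=1, U3=0, U4=1, U5=0, U6=0, U7=0, U8=1, U9=0, U10=1, U11=0, U12=0, giving Y1=0, Y2=0. Observed Y1=0, Y2=1.
Test 1: faults giving observed Y1=0, Y2=1 are {U1 stuck-at-1, U3 stuck-at-1, U12 stuck-at-1}.
Test 2 (in0=0, in1=0, in2=1, in3=1, in4=0): fault-free U1=1, U2=0, U3=0, U4=1, U5=1, U6=0, U7=1, U8=0, U9=1, U10=1, U11=1, U12=0 → Y1=1, Y2=0; observed Y1=1, Y2=0. Eliminates U3 stuck-at-1, U12 stuck-at-1.
Only U1 stuck-at-1 is consistent with every test.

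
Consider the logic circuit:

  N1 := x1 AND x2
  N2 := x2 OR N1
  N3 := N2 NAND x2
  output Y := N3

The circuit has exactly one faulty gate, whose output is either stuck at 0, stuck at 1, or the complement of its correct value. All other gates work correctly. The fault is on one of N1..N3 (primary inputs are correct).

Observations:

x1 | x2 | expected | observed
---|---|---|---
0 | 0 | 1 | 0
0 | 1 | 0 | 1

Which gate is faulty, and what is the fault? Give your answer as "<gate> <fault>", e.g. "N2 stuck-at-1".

Fault-free values for test 1 (x1=0, x2=0): N1=0, N2=0, N3=1, giving Y=1. Observed 0.
Test 1: faults giving observed 0 are {N3 stuck-at-0, N3 inverted output}.
Test 2 (x1=0, x2=1): fault-free N1=0, N2=1, N3=0 → 0; observed 1. Eliminates N3 stuck-at-0.
Only N3 inverted output is consistent with every test.

N3 inverted output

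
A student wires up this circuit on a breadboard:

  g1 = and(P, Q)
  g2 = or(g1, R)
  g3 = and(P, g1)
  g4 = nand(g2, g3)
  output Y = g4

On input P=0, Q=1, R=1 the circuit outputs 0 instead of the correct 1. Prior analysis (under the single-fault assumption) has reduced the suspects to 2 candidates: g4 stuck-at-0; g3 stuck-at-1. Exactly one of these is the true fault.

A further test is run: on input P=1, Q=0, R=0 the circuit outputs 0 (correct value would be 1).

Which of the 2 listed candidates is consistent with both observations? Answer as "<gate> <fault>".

Evaluate each candidate on input P=1, Q=0, R=0:
  g4 stuck-at-0: g1=0, g2=0, g3=0, g4=0 [stuck-at-0] → 0 — matches
  g3 stuck-at-1: g1=0, g2=0, g3=1 [stuck-at-1], g4=1 → 1 — eliminated
Only g4 stuck-at-0 reproduces the observed 0.

g4 stuck-at-0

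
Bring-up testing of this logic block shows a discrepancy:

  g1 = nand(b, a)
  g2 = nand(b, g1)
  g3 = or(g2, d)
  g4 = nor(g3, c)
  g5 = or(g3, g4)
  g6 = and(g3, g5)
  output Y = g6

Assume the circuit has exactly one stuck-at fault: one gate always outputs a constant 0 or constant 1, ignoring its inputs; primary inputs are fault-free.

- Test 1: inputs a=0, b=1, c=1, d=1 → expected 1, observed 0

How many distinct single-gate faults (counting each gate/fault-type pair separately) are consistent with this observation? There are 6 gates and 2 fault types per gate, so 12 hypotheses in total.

3

Fault-free: g1=1, g2=0, g3=1, g4=0, g5=1, g6=1 → 1. Observed 0.
  g1 stuck-at-0: output 1 ✗
  g1 stuck-at-1: output 1 ✗
  g2 stuck-at-0: output 1 ✗
  g2 stuck-at-1: output 1 ✗
  g3 stuck-at-0: output 0 ✓
  g3 stuck-at-1: output 1 ✗
  g4 stuck-at-0: output 1 ✗
  g4 stuck-at-1: output 1 ✗
  g5 stuck-at-0: output 0 ✓
  g5 stuck-at-1: output 1 ✗
  g6 stuck-at-0: output 0 ✓
  g6 stuck-at-1: output 1 ✗
Consistent faults: {g3 stuck-at-0, g5 stuck-at-0, g6 stuck-at-0} — 3 in all.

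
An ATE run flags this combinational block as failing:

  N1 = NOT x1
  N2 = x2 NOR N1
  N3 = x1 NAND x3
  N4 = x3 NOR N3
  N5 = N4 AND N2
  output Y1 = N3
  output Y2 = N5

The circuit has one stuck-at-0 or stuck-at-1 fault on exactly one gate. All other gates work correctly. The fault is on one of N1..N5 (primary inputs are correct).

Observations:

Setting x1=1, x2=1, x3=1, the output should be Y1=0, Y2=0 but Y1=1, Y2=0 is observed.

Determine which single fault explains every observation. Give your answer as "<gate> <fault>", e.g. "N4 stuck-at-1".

Fault-free values for test 1 (x1=1, x2=1, x3=1): N1=0, N2=0, N3=0, N4=0, N5=0, giving Y1=0, Y2=0. Observed Y1=1, Y2=0.
Test 1: faults giving observed Y1=1, Y2=0 are {N3 stuck-at-1}.
Only N3 stuck-at-1 is consistent with every test.

N3 stuck-at-1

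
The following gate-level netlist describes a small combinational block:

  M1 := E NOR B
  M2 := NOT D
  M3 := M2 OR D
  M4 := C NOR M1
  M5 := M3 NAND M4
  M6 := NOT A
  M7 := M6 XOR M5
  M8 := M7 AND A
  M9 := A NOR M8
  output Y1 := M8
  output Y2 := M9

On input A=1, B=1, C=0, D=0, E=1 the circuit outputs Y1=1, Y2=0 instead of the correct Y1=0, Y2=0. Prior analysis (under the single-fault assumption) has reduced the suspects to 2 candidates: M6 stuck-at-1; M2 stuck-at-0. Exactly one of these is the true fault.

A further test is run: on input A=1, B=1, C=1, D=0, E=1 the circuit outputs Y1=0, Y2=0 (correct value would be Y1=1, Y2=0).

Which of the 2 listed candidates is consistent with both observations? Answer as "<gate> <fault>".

Evaluate each candidate on input A=1, B=1, C=1, D=0, E=1:
  M6 stuck-at-1: M1=0, M2=1, M3=1, M4=0, M5=1, M6=1 [stuck-at-1], M7=0, M8=0, M9=0 → Y1=0, Y2=0 — matches
  M2 stuck-at-0: M1=0, M2=0 [stuck-at-0], M3=0, M4=0, M5=1, M6=0, M7=1, M8=1, M9=0 → Y1=1, Y2=0 — eliminated
Only M6 stuck-at-1 reproduces the observed Y1=0, Y2=0.

M6 stuck-at-1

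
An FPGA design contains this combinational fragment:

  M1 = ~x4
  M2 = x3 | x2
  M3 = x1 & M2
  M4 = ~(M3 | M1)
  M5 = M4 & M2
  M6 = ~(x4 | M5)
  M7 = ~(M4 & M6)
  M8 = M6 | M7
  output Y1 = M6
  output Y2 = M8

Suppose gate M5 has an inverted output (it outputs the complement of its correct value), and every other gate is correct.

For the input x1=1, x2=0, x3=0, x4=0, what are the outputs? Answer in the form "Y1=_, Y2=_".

Propagate with M5 forced: M1=1, M2=0, M3=0, M4=0, M5=1 [inverted output], M6=0, M7=1, M8=1.
So the outputs are Y1=0, Y2=1. (Without the fault they would be Y1=1, Y2=1.)

Y1=0, Y2=1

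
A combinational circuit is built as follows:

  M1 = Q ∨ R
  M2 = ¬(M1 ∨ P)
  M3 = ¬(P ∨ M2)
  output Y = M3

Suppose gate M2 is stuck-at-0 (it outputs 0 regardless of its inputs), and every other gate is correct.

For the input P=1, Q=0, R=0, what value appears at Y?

0

Propagate with M2 forced: M1=0, M2=0 [stuck-at-0], M3=0.
So Y = 0. (Same as the fault-free value — the fault is masked on this input.)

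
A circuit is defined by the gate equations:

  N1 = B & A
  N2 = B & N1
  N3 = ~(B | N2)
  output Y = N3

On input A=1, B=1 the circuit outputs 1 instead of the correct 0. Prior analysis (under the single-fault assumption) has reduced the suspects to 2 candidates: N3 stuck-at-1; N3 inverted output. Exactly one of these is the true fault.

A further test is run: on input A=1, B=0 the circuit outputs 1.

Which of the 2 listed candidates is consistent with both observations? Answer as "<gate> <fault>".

N3 stuck-at-1

Evaluate each candidate on input A=1, B=0:
  N3 stuck-at-1: N1=0, N2=0, N3=1 [stuck-at-1] → 1 — matches
  N3 inverted output: N1=0, N2=0, N3=0 [inverted output] → 0 — eliminated
Only N3 stuck-at-1 reproduces the observed 1.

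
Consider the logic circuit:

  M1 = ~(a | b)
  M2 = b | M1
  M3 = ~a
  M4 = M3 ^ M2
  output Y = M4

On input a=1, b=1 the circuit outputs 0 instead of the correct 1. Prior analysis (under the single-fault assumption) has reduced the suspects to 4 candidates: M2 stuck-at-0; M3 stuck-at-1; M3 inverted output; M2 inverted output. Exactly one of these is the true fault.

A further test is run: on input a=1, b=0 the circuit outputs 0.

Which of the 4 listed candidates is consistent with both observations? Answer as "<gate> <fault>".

Evaluate each candidate on input a=1, b=0:
  M2 stuck-at-0: M1=0, M2=0 [stuck-at-0], M3=0, M4=0 → 0 — matches
  M3 stuck-at-1: M1=0, M2=0, M3=1 [stuck-at-1], M4=1 → 1 — eliminated
  M3 inverted output: M1=0, M2=0, M3=1 [inverted output], M4=1 → 1 — eliminated
  M2 inverted output: M1=0, M2=1 [inverted output], M3=0, M4=1 → 1 — eliminated
Only M2 stuck-at-0 reproduces the observed 0.

M2 stuck-at-0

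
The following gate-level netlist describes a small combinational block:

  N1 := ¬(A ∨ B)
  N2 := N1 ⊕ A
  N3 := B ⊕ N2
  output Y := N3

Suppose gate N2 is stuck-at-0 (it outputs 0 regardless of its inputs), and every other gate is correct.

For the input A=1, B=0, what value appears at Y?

0

Propagate with N2 forced: N1=0, N2=0 [stuck-at-0], N3=0.
So Y = 0. (Without the fault it would be 1.)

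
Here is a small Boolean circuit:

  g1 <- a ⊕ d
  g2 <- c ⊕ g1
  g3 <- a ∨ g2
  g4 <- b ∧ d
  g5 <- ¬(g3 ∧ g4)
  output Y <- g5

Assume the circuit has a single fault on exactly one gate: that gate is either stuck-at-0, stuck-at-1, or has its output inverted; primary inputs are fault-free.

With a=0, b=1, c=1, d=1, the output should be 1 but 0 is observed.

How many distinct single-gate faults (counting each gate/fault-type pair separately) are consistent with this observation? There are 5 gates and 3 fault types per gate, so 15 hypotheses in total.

8

Fault-free: g1=1, g2=0, g3=0, g4=1, g5=1 → 1. Observed 0.
  g1: stuck-at-0, inverted output ✓; others ✗
  g2: stuck-at-1, inverted output ✓; others ✗
  g3: stuck-at-1, inverted output ✓; others ✗
  g4: none of the 3 fault types match ✗
  g5: stuck-at-0, inverted output ✓; others ✗
Consistent faults: {g1 stuck-at-0, g1 inverted output, g2 stuck-at-1, g2 inverted output, g3 stuck-at-1, g3 inverted output, g5 stuck-at-0, g5 inverted output} — 8 in all.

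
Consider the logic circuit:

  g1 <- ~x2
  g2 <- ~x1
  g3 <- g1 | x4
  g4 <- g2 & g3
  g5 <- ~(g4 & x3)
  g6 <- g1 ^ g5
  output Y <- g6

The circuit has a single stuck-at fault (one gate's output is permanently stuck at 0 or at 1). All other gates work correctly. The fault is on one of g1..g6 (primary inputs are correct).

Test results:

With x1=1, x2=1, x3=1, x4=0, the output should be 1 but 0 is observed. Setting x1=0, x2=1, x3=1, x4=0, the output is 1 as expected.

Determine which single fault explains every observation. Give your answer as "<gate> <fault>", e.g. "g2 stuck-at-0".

Fault-free values for test 1 (x1=1, x2=1, x3=1, x4=0): g1=0, g2=0, g3=0, g4=0, g5=1, g6=1, giving Y=1. Observed 0.
Test 1: faults giving observed 0 are {g1 stuck-at-1, g4 stuck-at-1, g5 stuck-at-0, g6 stuck-at-0}.
Test 2 (x1=0, x2=1, x3=1, x4=0): fault-free g1=0, g2=1, g3=0, g4=0, g5=1, g6=1 → 1; observed 1. Eliminates g4 stuck-at-1, g5 stuck-at-0, g6 stuck-at-0.
Only g1 stuck-at-1 is consistent with every test.

g1 stuck-at-1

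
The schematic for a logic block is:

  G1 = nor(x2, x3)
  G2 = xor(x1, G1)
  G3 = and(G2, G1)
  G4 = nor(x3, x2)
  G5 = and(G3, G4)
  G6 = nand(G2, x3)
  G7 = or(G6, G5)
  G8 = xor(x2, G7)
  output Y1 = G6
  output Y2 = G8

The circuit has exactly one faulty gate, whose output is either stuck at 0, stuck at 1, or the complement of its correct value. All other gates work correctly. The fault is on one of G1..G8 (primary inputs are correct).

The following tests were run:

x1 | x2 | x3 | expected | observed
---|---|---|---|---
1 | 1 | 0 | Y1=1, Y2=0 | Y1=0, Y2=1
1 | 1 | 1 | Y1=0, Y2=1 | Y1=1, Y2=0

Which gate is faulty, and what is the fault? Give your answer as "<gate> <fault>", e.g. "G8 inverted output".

Fault-free values for test 1 (x1=1, x2=1, x3=0): G1=0, G2=1, G3=0, G4=0, G5=0, G6=1, G7=1, G8=0, giving Y1=1, Y2=0. Observed Y1=0, Y2=1.
Test 1: faults giving observed Y1=0, Y2=1 are {G6 stuck-at-0, G6 inverted output}.
Test 2 (x1=1, x2=1, x3=1): fault-free G1=0, G2=1, G3=0, G4=0, G5=0, G6=0, G7=0, G8=1 → Y1=0, Y2=1; observed Y1=1, Y2=0. Eliminates G6 stuck-at-0.
Only G6 inverted output is consistent with every test.

G6 inverted output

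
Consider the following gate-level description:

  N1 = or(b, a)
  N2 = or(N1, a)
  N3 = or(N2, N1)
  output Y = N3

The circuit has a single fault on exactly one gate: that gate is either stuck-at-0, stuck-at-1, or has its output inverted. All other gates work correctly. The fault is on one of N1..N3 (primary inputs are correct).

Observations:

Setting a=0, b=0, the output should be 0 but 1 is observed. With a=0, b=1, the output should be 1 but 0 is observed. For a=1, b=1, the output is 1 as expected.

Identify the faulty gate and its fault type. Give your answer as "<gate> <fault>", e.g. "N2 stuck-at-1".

Fault-free values for test 1 (a=0, b=0): N1=0, N2=0, N3=0, giving Y=0. Observed 1.
Test 1: faults giving observed 1 are {N1 stuck-at-1, N1 inverted output, N2 stuck-at-1, N2 inverted output, N3 stuck-at-1, N3 inverted output}.
Test 2 (a=0, b=1): fault-free N1=1, N2=1, N3=1 → 1; observed 0. Eliminates N1 stuck-at-1, N2 stuck-at-1, N2 inverted output, N3 stuck-at-1.
Test 3 (a=1, b=1): fault-free N1=1, N2=1, N3=1 → 1; observed 1. Eliminates N3 inverted output.
Only N1 inverted output is consistent with every test.

N1 inverted output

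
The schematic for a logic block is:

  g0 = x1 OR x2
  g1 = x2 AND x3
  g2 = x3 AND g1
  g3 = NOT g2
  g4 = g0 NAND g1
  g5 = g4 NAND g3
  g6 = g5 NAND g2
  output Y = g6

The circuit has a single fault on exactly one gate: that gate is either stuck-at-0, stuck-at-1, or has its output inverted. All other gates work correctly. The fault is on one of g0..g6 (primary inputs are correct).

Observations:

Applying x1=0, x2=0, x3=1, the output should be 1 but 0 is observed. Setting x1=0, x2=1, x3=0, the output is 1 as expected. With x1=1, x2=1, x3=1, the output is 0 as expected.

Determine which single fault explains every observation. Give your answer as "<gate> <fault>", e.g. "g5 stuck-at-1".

g1 stuck-at-1

Fault-free values for test 1 (x1=0, x2=0, x3=1): g0=0, g1=0, g2=0, g3=1, g4=1, g5=0, g6=1, giving Y=1. Observed 0.
Test 1: faults giving observed 0 are {g1 stuck-at-1, g1 inverted output, g2 stuck-at-1, g2 inverted output, g6 stuck-at-0, g6 inverted output}.
Test 2 (x1=0, x2=1, x3=0): fault-free g0=1, g1=0, g2=0, g3=1, g4=1, g5=0, g6=1 → 1; observed 1. Eliminates g2 stuck-at-1, g2 inverted output, g6 stuck-at-0, g6 inverted output.
Test 3 (x1=1, x2=1, x3=1): fault-free g0=1, g1=1, g2=1, g3=0, g4=0, g5=1, g6=0 → 0; observed 0. Eliminates g1 inverted output.
Only g1 stuck-at-1 is consistent with every test.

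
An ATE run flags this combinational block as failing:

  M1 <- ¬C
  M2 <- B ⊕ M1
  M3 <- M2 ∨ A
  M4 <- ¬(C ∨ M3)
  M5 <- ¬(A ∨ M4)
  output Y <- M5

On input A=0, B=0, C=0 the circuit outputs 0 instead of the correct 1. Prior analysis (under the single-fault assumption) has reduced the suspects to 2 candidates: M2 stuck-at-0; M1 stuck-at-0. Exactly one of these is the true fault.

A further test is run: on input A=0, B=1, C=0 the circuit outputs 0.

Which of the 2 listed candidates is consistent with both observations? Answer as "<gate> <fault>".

M2 stuck-at-0

Evaluate each candidate on input A=0, B=1, C=0:
  M2 stuck-at-0: M1=1, M2=0 [stuck-at-0], M3=0, M4=1, M5=0 → 0 — matches
  M1 stuck-at-0: M1=0 [stuck-at-0], M2=1, M3=1, M4=0, M5=1 → 1 — eliminated
Only M2 stuck-at-0 reproduces the observed 0.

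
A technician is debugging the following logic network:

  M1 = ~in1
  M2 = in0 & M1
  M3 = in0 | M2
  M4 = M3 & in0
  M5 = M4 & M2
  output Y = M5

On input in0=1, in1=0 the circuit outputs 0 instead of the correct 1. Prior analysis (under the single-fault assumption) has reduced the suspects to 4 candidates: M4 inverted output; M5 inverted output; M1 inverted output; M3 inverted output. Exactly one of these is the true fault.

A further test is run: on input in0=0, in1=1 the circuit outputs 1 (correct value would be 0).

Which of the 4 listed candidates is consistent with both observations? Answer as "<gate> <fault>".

M5 inverted output

Evaluate each candidate on input in0=0, in1=1:
  M4 inverted output: M1=0, M2=0, M3=0, M4=1 [inverted output], M5=0 → 0 — eliminated
  M5 inverted output: M1=0, M2=0, M3=0, M4=0, M5=1 [inverted output] → 1 — matches
  M1 inverted output: M1=1 [inverted output], M2=0, M3=0, M4=0, M5=0 → 0 — eliminated
  M3 inverted output: M1=0, M2=0, M3=1 [inverted output], M4=0, M5=0 → 0 — eliminated
Only M5 inverted output reproduces the observed 1.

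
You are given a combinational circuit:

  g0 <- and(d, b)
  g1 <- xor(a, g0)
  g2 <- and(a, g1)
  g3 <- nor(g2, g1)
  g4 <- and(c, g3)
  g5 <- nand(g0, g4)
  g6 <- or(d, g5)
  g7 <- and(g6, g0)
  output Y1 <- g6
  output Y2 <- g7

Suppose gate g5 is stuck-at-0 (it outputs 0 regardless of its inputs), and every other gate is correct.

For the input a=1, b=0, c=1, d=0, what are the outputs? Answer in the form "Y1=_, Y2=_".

Propagate with g5 forced: g0=0, g1=1, g2=1, g3=0, g4=0, g5=0 [stuck-at-0], g6=0, g7=0.
So the outputs are Y1=0, Y2=0. (Without the fault they would be Y1=1, Y2=0.)

Y1=0, Y2=0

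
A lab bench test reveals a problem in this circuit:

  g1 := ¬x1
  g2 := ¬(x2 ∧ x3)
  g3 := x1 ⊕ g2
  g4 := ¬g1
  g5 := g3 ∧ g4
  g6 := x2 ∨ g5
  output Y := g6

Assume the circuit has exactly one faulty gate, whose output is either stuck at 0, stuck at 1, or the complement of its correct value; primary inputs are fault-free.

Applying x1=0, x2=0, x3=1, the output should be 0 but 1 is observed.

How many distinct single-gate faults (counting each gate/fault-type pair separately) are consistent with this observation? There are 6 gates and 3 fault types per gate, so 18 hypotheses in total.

Fault-free: g1=1, g2=1, g3=1, g4=0, g5=0, g6=0 → 0. Observed 1.
  g1: stuck-at-0, inverted output ✓; others ✗
  g2: none of the 3 fault types match ✗
  g3: none of the 3 fault types match ✗
  g4: stuck-at-1, inverted output ✓; others ✗
  g5: stuck-at-1, inverted output ✓; others ✗
  g6: stuck-at-1, inverted output ✓; others ✗
Consistent faults: {g1 stuck-at-0, g1 inverted output, g4 stuck-at-1, g4 inverted output, g5 stuck-at-1, g5 inverted output, g6 stuck-at-1, g6 inverted output} — 8 in all.

8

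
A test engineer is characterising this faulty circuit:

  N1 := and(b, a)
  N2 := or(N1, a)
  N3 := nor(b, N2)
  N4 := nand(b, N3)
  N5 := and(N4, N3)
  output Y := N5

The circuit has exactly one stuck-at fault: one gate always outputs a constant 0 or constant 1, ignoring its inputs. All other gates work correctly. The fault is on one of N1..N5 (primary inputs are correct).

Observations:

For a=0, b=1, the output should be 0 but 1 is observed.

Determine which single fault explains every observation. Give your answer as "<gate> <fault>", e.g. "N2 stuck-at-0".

N5 stuck-at-1

Fault-free values for test 1 (a=0, b=1): N1=0, N2=0, N3=0, N4=1, N5=0, giving Y=0. Observed 1.
Test 1: faults giving observed 1 are {N5 stuck-at-1}.
Only N5 stuck-at-1 is consistent with every test.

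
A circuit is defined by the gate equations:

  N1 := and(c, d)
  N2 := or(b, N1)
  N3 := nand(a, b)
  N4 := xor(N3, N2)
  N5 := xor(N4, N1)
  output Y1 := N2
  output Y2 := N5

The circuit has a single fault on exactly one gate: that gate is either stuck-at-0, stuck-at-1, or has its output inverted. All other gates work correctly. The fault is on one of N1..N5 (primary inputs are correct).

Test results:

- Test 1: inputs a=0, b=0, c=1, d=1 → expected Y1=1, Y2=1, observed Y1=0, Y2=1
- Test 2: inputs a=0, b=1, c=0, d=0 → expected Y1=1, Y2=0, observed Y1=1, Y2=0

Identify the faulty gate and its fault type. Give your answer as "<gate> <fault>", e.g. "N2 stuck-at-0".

N1 stuck-at-0

Fault-free values for test 1 (a=0, b=0, c=1, d=1): N1=1, N2=1, N3=1, N4=0, N5=1, giving Y1=1, Y2=1. Observed Y1=0, Y2=1.
Test 1: faults giving observed Y1=0, Y2=1 are {N1 stuck-at-0, N1 inverted output}.
Test 2 (a=0, b=1, c=0, d=0): fault-free N1=0, N2=1, N3=1, N4=0, N5=0 → Y1=1, Y2=0; observed Y1=1, Y2=0. Eliminates N1 inverted output.
Only N1 stuck-at-0 is consistent with every test.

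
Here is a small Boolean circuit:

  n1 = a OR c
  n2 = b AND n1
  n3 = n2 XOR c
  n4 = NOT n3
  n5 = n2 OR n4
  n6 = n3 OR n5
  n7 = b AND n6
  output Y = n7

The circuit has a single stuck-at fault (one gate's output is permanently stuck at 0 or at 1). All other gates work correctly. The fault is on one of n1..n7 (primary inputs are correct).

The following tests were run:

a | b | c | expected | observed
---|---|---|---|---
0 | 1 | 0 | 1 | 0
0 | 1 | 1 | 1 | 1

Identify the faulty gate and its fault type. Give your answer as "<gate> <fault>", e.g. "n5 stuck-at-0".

n4 stuck-at-0

Fault-free values for test 1 (a=0, b=1, c=0): n1=0, n2=0, n3=0, n4=1, n5=1, n6=1, n7=1, giving Y=1. Observed 0.
Test 1: faults giving observed 0 are {n4 stuck-at-0, n5 stuck-at-0, n6 stuck-at-0, n7 stuck-at-0}.
Test 2 (a=0, b=1, c=1): fault-free n1=1, n2=1, n3=0, n4=1, n5=1, n6=1, n7=1 → 1; observed 1. Eliminates n5 stuck-at-0, n6 stuck-at-0, n7 stuck-at-0.
Only n4 stuck-at-0 is consistent with every test.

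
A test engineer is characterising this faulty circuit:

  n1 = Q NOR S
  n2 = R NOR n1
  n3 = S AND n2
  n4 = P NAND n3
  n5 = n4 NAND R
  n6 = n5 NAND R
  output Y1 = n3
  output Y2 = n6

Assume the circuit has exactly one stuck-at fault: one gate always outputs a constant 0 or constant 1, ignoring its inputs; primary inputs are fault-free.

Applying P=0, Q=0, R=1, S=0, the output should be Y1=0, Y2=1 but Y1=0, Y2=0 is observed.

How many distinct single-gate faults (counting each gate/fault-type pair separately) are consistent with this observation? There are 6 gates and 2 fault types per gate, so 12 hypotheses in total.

3

Fault-free: n1=1, n2=0, n3=0, n4=1, n5=0, n6=1 → Y1=0, Y2=1. Observed Y1=0, Y2=0.
  n1 stuck-at-0: output Y1=0, Y2=1 ✗
  n1 stuck-at-1: output Y1=0, Y2=1 ✗
  n2 stuck-at-0: output Y1=0, Y2=1 ✗
  n2 stuck-at-1: output Y1=0, Y2=1 ✗
  n3 stuck-at-0: output Y1=0, Y2=1 ✗
  n3 stuck-at-1: output Y1=1, Y2=1 ✗
  n4 stuck-at-0: output Y1=0, Y2=0 ✓
  n4 stuck-at-1: output Y1=0, Y2=1 ✗
  n5 stuck-at-0: output Y1=0, Y2=1 ✗
  n5 stuck-at-1: output Y1=0, Y2=0 ✓
  n6 stuck-at-0: output Y1=0, Y2=0 ✓
  n6 stuck-at-1: output Y1=0, Y2=1 ✗
Consistent faults: {n4 stuck-at-0, n5 stuck-at-1, n6 stuck-at-0} — 3 in all.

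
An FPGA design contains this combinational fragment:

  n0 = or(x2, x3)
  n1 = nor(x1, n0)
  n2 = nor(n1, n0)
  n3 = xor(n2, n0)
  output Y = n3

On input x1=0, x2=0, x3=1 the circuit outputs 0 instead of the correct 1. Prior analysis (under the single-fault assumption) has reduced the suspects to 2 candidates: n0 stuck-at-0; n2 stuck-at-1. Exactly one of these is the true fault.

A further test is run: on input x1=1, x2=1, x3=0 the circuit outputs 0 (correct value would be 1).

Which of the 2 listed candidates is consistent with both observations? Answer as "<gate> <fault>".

Evaluate each candidate on input x1=1, x2=1, x3=0:
  n0 stuck-at-0: n0=0 [stuck-at-0], n1=0, n2=1, n3=1 → 1 — eliminated
  n2 stuck-at-1: n0=1, n1=0, n2=1 [stuck-at-1], n3=0 → 0 — matches
Only n2 stuck-at-1 reproduces the observed 0.

n2 stuck-at-1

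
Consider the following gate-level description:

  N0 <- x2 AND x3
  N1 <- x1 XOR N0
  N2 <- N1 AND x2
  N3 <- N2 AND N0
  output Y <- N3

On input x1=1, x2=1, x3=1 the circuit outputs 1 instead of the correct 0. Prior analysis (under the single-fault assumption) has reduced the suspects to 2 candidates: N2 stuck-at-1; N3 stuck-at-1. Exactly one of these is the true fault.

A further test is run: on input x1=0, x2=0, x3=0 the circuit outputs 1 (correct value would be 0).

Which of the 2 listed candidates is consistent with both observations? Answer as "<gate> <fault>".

N3 stuck-at-1

Evaluate each candidate on input x1=0, x2=0, x3=0:
  N2 stuck-at-1: N0=0, N1=0, N2=1 [stuck-at-1], N3=0 → 0 — eliminated
  N3 stuck-at-1: N0=0, N1=0, N2=0, N3=1 [stuck-at-1] → 1 — matches
Only N3 stuck-at-1 reproduces the observed 1.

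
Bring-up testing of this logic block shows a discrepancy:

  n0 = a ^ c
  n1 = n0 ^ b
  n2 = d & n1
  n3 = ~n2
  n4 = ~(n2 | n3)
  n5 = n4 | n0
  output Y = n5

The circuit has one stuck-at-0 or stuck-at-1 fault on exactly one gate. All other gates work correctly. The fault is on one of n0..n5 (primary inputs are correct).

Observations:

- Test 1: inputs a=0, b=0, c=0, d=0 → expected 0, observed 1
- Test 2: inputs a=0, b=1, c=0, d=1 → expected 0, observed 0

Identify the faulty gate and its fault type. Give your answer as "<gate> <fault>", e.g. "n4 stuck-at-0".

Fault-free values for test 1 (a=0, b=0, c=0, d=0): n0=0, n1=0, n2=0, n3=1, n4=0, n5=0, giving Y=0. Observed 1.
Test 1: faults giving observed 1 are {n0 stuck-at-1, n3 stuck-at-0, n4 stuck-at-1, n5 stuck-at-1}.
Test 2 (a=0, b=1, c=0, d=1): fault-free n0=0, n1=1, n2=1, n3=0, n4=0, n5=0 → 0; observed 0. Eliminates n0 stuck-at-1, n4 stuck-at-1, n5 stuck-at-1.
Only n3 stuck-at-0 is consistent with every test.

n3 stuck-at-0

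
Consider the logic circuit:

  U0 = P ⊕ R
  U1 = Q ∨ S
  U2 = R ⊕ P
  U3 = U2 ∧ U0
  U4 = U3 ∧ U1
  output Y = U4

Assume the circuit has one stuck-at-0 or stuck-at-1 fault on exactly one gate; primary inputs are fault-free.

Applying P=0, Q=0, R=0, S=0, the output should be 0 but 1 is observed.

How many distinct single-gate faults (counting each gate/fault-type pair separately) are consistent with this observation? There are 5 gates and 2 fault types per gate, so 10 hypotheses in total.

1

Fault-free: U0=0, U1=0, U2=0, U3=0, U4=0 → 0. Observed 1.
  U0 stuck-at-0: output 0 ✗
  U0 stuck-at-1: output 0 ✗
  U1 stuck-at-0: output 0 ✗
  U1 stuck-at-1: output 0 ✗
  U2 stuck-at-0: output 0 ✗
  U2 stuck-at-1: output 0 ✗
  U3 stuck-at-0: output 0 ✗
  U3 stuck-at-1: output 0 ✗
  U4 stuck-at-0: output 0 ✗
  U4 stuck-at-1: output 1 ✓
Consistent faults: {U4 stuck-at-1} — 1 in all.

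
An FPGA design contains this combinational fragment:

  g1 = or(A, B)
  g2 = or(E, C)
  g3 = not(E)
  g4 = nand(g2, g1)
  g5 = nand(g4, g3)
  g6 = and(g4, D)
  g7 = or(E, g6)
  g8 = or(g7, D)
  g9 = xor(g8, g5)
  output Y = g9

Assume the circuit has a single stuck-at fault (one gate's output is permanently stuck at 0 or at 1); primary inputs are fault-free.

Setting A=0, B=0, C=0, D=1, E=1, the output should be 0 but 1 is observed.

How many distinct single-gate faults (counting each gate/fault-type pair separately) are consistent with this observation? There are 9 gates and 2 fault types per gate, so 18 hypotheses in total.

Fault-free: g1=0, g2=1, g3=0, g4=1, g5=1, g6=1, g7=1, g8=1, g9=0 → 0. Observed 1.
  g1: none of the 2 fault types match ✗
  g2: none of the 2 fault types match ✗
  g3: stuck-at-1 ✓; others ✗
  g4: none of the 2 fault types match ✗
  g5: stuck-at-0 ✓; others ✗
  g6: none of the 2 fault types match ✗
  g7: none of the 2 fault types match ✗
  g8: stuck-at-0 ✓; others ✗
  g9: stuck-at-1 ✓; others ✗
Consistent faults: {g3 stuck-at-1, g5 stuck-at-0, g8 stuck-at-0, g9 stuck-at-1} — 4 in all.

4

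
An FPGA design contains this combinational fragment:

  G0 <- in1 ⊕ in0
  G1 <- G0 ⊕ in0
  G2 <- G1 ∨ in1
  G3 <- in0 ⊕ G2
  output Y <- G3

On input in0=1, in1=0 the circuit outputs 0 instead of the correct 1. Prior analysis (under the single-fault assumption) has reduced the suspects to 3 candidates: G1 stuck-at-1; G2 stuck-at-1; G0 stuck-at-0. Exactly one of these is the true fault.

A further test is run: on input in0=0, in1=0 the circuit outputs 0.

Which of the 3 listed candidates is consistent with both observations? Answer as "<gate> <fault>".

G0 stuck-at-0

Evaluate each candidate on input in0=0, in1=0:
  G1 stuck-at-1: G0=0, G1=1 [stuck-at-1], G2=1, G3=1 → 1 — eliminated
  G2 stuck-at-1: G0=0, G1=0, G2=1 [stuck-at-1], G3=1 → 1 — eliminated
  G0 stuck-at-0: G0=0 [stuck-at-0], G1=0, G2=0, G3=0 → 0 — matches
Only G0 stuck-at-0 reproduces the observed 0.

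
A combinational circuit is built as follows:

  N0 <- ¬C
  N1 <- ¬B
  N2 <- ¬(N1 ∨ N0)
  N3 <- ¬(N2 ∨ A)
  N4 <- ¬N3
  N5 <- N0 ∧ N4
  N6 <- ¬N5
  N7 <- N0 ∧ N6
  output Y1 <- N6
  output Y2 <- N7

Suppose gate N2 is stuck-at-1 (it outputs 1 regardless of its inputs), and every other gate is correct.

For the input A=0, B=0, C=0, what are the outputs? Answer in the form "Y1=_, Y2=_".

Y1=0, Y2=0

Propagate with N2 forced: N0=1, N1=1, N2=1 [stuck-at-1], N3=0, N4=1, N5=1, N6=0, N7=0.
So the outputs are Y1=0, Y2=0. (Without the fault they would be Y1=1, Y2=1.)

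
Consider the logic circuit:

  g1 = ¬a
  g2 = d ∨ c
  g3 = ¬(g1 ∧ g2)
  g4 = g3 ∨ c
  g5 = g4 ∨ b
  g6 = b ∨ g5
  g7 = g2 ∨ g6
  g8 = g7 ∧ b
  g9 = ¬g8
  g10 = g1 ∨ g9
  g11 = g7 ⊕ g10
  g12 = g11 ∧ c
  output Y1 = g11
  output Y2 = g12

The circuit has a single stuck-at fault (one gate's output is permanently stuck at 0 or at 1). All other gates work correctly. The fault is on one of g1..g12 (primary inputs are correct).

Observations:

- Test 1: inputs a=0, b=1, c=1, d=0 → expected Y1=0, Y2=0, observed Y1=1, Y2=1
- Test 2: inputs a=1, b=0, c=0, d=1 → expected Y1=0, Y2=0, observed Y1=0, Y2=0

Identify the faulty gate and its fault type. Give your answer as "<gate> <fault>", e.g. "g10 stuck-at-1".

g1 stuck-at-0

Fault-free values for test 1 (a=0, b=1, c=1, d=0): g1=1, g2=1, g3=0, g4=1, g5=1, g6=1, g7=1, g8=1, g9=0, g10=1, g11=0, g12=0, giving Y1=0, Y2=0. Observed Y1=1, Y2=1.
Test 1: faults giving observed Y1=1, Y2=1 are {g1 stuck-at-0, g7 stuck-at-0, g10 stuck-at-0, g11 stuck-at-1}.
Test 2 (a=1, b=0, c=0, d=1): fault-free g1=0, g2=1, g3=1, g4=1, g5=1, g6=1, g7=1, g8=0, g9=1, g10=1, g11=0, g12=0 → Y1=0, Y2=0; observed Y1=0, Y2=0. Eliminates g7 stuck-at-0, g10 stuck-at-0, g11 stuck-at-1.
Only g1 stuck-at-0 is consistent with every test.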